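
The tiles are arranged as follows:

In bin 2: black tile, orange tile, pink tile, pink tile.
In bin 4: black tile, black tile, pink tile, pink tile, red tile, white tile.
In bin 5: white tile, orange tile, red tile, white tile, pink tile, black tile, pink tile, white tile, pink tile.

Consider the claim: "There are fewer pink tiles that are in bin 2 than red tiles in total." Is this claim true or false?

False

There are 2 pink tiles in bin 2.
There are 2 red tiles.
The claim requires 2 < 2, which does not hold.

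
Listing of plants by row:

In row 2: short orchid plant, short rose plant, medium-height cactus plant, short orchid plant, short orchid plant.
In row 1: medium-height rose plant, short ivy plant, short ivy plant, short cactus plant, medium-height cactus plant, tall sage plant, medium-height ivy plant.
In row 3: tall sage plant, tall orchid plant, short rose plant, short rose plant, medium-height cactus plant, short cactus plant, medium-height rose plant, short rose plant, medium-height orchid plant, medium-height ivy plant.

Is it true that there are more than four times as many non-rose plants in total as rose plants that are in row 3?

False

|non-rose plants| = 16.
|rose plants in row 3| = 4.
The claim requires 16 > 4 × 4 = 16, which does not hold.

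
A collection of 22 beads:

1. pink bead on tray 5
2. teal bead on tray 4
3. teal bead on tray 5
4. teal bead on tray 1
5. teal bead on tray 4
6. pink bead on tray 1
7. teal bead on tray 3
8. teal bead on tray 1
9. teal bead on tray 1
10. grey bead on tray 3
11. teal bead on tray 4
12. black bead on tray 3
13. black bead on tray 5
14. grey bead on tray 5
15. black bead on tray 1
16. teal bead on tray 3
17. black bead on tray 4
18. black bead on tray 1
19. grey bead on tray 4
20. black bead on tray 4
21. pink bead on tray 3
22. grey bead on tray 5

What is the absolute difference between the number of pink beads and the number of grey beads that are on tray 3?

pink beads: 3. grey beads on tray 3: 1.
|3 − 1| = 3 − 1 = 2.

2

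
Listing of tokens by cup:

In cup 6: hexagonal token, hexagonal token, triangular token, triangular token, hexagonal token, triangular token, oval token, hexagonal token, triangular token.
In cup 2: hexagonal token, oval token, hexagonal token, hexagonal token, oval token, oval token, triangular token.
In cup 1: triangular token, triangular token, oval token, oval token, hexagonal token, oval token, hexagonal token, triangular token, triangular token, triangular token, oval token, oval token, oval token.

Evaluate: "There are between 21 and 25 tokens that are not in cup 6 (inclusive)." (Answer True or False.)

False

|tokens that are not in cup 6| = 20.
The claim requires 21 ≤ 20 ≤ 25, which does not hold.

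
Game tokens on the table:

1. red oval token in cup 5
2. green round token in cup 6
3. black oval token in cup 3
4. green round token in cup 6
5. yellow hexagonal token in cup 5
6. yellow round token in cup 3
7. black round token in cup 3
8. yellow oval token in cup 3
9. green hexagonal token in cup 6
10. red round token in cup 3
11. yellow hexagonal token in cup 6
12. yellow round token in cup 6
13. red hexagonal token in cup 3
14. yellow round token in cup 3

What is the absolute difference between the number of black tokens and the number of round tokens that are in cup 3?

2

black tokens: 2. round tokens in cup 3: 4.
|2 − 4| = 4 − 2 = 2.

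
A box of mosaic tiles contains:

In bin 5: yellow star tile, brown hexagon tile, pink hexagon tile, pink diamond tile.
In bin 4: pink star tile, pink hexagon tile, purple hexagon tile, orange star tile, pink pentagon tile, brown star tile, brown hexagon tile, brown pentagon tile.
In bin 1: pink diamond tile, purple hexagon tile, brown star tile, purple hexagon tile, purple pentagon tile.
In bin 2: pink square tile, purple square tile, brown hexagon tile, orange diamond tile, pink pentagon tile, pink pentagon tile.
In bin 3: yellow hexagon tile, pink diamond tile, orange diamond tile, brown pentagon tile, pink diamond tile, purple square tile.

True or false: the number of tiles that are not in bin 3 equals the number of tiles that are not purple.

True

There are 23 tiles that are not in bin 3.
There are 23 tiles that are not purple.
The claim requires 23 = 23, which holds.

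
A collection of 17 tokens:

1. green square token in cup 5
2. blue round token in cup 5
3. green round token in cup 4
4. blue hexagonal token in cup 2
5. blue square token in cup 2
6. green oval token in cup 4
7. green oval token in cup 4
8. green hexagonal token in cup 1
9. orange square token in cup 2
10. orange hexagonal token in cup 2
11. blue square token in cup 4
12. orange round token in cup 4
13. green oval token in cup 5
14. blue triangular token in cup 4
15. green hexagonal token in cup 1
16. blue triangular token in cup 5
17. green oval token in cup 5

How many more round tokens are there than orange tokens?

0

round tokens: 3.
orange tokens: 3.
3 − 3 = 0.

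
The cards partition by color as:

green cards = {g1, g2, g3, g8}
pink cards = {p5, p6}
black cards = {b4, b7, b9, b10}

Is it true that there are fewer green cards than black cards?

There are 4 green cards.
There are 4 black cards.
The claim requires 4 < 4, which does not hold.

False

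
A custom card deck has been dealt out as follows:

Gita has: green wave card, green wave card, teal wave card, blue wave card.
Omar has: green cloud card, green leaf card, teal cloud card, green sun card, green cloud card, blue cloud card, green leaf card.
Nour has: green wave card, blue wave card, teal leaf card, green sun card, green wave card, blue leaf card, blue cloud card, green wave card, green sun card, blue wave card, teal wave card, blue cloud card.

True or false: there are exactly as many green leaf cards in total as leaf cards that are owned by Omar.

|green leaf cards| = 2.
|leaf cards owned by Omar| = 2.
The claim requires 2 = 2, which holds.

True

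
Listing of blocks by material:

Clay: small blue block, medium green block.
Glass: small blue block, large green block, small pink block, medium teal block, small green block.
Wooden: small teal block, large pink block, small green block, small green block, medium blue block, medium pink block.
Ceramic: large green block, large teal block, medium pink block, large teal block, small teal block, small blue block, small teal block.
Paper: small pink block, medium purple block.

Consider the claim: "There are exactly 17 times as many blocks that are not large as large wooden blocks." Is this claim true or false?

blocks that are not large: 17.
large wooden blocks: 1.
The claim requires 17 = 17 × 1 = 17, which holds.

True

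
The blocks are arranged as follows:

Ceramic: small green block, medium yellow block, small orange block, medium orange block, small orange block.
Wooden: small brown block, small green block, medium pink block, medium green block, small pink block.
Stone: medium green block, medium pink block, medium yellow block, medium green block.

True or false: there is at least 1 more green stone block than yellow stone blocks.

True

|green stone blocks| = 2.
|yellow stone blocks| = 1.
The claim requires 2 − 1 = 1 ≥ 1, which holds.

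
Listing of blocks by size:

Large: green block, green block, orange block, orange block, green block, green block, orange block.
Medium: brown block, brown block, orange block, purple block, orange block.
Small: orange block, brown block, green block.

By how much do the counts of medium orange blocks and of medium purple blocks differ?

1

medium orange blocks: 2. medium purple blocks: 1.
|2 − 1| = 2 − 1 = 1.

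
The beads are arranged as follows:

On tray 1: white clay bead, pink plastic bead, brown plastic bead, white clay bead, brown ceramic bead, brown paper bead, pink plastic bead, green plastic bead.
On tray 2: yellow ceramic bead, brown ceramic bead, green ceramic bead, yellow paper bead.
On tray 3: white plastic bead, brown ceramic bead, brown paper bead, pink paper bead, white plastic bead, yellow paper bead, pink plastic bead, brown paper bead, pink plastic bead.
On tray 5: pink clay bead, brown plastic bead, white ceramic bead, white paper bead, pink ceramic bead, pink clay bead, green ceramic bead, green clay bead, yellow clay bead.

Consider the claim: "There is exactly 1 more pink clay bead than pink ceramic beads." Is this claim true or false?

|pink clay beads| = 2.
|pink ceramic beads| = 1.
The claim requires 2 − 1 (= 1) to equal 1, which holds.

True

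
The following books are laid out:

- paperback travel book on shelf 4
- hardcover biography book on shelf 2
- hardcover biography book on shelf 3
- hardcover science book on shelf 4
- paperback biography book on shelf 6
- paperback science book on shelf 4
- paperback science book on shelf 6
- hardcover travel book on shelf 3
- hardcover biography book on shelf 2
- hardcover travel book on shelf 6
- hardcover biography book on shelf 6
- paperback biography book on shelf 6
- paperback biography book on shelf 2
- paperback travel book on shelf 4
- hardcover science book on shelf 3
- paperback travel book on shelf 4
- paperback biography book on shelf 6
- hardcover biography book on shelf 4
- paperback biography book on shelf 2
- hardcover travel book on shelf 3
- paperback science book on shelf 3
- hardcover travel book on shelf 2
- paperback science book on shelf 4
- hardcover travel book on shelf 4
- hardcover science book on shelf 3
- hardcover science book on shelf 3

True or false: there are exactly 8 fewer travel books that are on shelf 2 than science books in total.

False

There is 1 travel book on shelf 2.
There are 8 science books.
The claim requires 8 − 1 (= 7) to equal 8, which does not hold.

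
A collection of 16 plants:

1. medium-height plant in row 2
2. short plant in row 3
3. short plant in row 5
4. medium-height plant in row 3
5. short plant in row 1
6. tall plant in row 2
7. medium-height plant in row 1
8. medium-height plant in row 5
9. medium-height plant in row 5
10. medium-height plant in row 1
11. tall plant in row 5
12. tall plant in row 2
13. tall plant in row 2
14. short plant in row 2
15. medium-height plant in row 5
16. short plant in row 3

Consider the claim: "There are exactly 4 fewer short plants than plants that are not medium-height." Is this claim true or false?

True

short plants: 5.
plants that are not medium-height: 9.
The claim requires 9 − 5 (= 4) to equal 4, which holds.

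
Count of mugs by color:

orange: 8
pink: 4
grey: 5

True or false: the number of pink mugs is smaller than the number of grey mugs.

True

|pink mugs| = 4.
|grey mugs| = 5.
The claim requires 4 < 5, which holds.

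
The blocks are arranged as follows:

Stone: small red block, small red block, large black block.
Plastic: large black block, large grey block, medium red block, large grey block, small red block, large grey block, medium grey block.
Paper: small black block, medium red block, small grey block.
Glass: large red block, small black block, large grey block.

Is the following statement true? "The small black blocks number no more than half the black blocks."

True

There are 2 small black blocks.
There are 4 black blocks.
The claim requires 2 × 2 = 4 ≤ 4, which holds.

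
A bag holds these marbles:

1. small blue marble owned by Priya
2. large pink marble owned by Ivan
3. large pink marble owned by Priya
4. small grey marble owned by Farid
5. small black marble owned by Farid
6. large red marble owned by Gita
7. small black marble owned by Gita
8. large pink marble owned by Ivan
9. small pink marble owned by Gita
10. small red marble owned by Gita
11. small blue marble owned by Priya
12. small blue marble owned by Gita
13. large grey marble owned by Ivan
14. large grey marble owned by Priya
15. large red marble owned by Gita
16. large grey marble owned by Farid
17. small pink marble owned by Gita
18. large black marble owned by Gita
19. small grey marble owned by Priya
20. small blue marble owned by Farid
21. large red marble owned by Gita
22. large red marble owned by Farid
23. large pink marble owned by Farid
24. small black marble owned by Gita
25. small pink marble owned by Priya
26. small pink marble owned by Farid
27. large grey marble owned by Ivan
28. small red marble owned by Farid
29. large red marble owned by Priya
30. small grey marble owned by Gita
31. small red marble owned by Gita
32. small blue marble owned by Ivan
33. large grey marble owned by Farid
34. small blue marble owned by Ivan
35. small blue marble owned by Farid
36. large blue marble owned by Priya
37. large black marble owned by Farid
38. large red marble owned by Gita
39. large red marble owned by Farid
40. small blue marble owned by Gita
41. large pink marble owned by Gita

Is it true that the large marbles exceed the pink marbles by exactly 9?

False

|large marbles| = 20.
|pink marbles| = 9.
The claim requires 20 − 9 (= 11) to equal 9, which does not hold.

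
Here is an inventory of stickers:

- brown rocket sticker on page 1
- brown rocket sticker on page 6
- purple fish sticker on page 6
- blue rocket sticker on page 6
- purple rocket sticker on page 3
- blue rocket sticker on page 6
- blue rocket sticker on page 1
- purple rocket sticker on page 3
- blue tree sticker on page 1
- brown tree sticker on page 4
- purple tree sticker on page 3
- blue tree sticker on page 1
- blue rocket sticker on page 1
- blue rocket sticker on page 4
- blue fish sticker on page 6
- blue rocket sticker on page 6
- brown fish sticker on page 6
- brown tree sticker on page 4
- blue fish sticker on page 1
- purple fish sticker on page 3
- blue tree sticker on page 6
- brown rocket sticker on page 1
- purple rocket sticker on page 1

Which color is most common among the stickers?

Counts by color: blue 11, purple 6, brown 6.
The maximum is 11, held uniquely by blue.

blue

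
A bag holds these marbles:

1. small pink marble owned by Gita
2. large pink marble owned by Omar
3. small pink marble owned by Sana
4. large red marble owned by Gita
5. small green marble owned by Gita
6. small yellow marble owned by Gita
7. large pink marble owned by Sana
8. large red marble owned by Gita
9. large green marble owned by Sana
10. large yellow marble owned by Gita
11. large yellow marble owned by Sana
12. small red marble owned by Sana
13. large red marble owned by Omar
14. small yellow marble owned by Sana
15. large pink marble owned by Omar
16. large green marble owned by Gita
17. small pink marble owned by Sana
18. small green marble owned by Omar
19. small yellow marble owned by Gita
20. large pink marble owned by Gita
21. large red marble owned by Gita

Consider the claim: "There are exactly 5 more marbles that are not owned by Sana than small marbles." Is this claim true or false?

True

marbles that are not owned by Sana: 14.
small marbles: 9.
The claim requires 14 − 9 (= 5) to equal 5, which holds.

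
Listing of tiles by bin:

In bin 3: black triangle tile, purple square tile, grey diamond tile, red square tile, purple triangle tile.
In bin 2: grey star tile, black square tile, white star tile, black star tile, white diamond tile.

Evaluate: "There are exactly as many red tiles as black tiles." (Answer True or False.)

False

red tiles: 1.
black tiles: 3.
The claim requires 1 = 3, which does not hold.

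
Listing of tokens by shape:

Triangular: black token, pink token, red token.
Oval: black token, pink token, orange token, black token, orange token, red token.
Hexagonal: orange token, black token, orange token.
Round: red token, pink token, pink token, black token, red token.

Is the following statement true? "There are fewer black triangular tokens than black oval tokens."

black triangular tokens: 1.
black oval tokens: 2.
The claim requires 1 < 2, which holds.

True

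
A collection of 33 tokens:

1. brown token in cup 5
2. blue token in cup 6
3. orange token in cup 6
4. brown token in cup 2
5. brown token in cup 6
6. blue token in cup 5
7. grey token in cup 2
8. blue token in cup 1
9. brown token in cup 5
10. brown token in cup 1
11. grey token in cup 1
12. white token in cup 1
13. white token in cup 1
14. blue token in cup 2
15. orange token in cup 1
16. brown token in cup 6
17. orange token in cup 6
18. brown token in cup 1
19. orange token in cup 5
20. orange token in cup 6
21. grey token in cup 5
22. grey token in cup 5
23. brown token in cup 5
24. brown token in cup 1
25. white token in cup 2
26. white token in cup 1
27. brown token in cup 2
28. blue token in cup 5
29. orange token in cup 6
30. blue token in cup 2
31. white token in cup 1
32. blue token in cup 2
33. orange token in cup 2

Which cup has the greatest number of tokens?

cup 1

Counts by cup: cup 1→10, cup 2→8, cup 5→8, cup 6→7.
The maximum is 10, held uniquely by cup 1.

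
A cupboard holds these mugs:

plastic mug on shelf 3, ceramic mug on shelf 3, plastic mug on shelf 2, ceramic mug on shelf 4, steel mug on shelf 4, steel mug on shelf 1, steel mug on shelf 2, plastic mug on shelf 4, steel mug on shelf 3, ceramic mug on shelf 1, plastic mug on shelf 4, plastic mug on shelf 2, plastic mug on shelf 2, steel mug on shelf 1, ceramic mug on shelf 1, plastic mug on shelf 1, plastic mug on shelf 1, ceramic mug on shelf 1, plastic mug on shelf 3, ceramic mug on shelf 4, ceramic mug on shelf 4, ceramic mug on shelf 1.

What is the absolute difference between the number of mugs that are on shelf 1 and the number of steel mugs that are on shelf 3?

mugs on shelf 1: 8. steel mugs on shelf 3: 1.
|8 − 1| = 8 − 1 = 7.

7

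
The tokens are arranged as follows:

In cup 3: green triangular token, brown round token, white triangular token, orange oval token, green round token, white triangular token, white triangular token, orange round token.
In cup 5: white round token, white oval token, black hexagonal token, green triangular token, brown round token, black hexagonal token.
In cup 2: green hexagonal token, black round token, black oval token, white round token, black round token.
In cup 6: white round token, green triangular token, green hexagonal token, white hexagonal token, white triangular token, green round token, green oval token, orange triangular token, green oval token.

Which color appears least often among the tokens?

brown

Counts by color: white 9, green 9, black 5, orange 3, brown 2.
The minimum is 2, held uniquely by brown.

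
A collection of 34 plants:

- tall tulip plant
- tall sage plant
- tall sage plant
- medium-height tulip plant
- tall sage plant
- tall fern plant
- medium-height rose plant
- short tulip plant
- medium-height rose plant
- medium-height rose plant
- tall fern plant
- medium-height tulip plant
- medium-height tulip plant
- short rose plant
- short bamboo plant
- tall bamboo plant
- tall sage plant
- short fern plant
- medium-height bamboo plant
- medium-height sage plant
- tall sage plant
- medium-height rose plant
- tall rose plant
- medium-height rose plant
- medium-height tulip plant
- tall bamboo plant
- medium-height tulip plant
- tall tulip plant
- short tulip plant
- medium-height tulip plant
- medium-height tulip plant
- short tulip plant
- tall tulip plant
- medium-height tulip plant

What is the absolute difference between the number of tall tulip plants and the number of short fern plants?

tall tulip plants: 3. short fern plants: 1.
|3 − 1| = 3 − 1 = 2.

2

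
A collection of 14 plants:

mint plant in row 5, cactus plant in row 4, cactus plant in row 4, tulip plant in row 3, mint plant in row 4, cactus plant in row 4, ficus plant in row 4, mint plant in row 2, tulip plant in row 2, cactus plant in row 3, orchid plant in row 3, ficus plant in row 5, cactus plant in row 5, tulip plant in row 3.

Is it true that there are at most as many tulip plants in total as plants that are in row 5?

True

tulip plants: 3.
plants in row 5: 3.
The claim requires 3 ≤ 3, which holds.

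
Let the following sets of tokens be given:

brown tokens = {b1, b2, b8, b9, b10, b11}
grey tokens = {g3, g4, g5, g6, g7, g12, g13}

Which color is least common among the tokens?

brown

Counts by color: grey 7, brown 6.
The minimum is 6, held uniquely by brown.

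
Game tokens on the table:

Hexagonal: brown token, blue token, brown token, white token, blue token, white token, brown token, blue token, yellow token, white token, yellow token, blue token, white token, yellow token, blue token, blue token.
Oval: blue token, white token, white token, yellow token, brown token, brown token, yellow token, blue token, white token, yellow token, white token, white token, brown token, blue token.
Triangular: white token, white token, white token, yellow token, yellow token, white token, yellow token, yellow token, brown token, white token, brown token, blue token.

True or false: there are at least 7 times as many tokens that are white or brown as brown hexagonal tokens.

True

There are 22 tokens that are white or brown.
There are 3 brown hexagonal tokens.
The claim requires 22 ≥ 7 × 3 = 21, which holds.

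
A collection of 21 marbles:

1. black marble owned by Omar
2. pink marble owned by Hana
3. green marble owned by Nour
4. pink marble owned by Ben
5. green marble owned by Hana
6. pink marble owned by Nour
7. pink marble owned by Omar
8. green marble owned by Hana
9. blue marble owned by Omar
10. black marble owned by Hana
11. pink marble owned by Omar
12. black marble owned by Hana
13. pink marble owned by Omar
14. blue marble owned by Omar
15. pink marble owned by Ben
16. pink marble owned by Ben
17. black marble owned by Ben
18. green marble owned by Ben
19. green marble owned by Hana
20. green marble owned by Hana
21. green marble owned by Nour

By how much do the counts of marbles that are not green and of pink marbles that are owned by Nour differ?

13

marbles that are not green: 14. pink marbles owned by Nour: 1.
|14 − 1| = 14 − 1 = 13.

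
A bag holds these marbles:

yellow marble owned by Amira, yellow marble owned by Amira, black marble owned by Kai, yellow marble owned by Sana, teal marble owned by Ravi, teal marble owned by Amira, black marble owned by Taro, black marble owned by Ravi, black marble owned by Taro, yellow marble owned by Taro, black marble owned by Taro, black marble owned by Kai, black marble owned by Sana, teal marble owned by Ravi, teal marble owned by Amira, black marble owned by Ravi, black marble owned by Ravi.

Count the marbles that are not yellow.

Total marbles: 17; with the excluded value: 4; remaining 17 − 4 = 13.

13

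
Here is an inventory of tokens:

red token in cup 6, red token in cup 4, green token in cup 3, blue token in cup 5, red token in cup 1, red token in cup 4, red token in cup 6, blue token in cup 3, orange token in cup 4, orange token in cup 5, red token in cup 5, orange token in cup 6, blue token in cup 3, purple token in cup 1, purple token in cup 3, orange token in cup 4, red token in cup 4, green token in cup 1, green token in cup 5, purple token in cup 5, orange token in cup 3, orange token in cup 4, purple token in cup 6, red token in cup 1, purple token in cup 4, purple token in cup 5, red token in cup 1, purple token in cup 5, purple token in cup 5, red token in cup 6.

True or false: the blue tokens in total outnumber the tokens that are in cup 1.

blue tokens: 3.
tokens in cup 1: 5.
The claim requires 3 > 5, which does not hold.

False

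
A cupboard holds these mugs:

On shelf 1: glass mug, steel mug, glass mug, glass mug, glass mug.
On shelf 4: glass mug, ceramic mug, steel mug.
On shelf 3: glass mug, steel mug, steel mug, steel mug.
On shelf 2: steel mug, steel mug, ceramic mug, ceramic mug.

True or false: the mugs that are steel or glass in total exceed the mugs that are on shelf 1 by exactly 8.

True

There are 13 mugs that are steel or glass.
There are 5 mugs on shelf 1.
The claim requires 13 − 5 (= 8) to equal 8, which holds.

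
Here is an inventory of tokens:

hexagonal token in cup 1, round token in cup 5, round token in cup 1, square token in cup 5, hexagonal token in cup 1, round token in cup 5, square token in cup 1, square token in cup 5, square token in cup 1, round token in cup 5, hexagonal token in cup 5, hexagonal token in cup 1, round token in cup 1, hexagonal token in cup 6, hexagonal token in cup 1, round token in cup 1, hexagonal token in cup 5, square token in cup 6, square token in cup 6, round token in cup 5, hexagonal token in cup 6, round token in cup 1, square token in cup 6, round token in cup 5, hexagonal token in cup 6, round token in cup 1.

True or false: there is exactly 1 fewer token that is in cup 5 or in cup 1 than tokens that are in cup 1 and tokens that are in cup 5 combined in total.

|tokens in cup 5 or in cup 1| = 20.
tokens in cup 1: 11; tokens in cup 5: 9; combined: 11 + 9 = 20.
The claim requires 20 − 20 (= 0) to equal 1, which does not hold.

False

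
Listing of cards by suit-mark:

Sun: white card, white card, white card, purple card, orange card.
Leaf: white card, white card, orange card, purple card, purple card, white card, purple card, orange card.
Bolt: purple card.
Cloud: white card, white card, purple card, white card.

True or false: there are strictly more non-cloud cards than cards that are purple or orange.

True

non-cloud cards: 14.
cards that are purple or orange: 9.
The claim requires 14 > 9, which holds.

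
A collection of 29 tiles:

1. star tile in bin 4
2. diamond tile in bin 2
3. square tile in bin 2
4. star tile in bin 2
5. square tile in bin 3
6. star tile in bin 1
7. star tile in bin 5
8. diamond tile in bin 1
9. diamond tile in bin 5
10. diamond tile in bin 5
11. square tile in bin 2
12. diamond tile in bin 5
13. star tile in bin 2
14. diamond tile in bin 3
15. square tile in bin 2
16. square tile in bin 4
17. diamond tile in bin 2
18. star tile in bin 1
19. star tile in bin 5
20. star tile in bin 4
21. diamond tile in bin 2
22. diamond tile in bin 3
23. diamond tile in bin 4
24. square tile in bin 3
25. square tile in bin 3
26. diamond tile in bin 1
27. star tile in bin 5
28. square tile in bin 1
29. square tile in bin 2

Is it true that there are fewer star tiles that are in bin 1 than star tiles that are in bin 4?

There are 2 star tiles in bin 1.
There are 2 star tiles in bin 4.
The claim requires 2 < 2, which does not hold.

False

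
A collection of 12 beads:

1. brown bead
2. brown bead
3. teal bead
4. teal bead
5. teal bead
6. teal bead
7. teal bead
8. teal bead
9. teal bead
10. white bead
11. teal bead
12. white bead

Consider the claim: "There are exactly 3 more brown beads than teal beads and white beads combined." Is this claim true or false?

False

|brown beads| = 2.
teal beads: 8; white beads: 2; combined: 8 + 2 = 10.
The claim requires 2 − 10 (= -8) to equal 3, which does not hold.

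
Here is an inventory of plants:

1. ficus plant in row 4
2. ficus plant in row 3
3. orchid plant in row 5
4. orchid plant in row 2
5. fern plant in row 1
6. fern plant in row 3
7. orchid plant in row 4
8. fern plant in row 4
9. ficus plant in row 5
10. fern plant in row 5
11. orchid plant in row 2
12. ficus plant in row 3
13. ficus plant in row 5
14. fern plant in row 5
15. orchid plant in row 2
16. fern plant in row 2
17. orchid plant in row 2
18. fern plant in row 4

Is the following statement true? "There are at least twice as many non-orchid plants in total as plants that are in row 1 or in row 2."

There are 12 non-orchid plants.
There are 6 plants in row 1 or in row 2.
The claim requires 12 ≥ 2 × 6 = 12, which holds.

True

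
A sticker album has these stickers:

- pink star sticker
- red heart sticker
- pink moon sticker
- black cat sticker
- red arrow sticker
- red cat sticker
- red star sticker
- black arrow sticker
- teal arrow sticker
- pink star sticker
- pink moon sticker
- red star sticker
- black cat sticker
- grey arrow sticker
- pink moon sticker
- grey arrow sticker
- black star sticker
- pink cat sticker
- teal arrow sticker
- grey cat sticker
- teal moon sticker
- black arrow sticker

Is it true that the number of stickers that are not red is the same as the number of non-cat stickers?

True

stickers that are not red: 17.
non-cat stickers: 17.
The claim requires 17 = 17, which holds.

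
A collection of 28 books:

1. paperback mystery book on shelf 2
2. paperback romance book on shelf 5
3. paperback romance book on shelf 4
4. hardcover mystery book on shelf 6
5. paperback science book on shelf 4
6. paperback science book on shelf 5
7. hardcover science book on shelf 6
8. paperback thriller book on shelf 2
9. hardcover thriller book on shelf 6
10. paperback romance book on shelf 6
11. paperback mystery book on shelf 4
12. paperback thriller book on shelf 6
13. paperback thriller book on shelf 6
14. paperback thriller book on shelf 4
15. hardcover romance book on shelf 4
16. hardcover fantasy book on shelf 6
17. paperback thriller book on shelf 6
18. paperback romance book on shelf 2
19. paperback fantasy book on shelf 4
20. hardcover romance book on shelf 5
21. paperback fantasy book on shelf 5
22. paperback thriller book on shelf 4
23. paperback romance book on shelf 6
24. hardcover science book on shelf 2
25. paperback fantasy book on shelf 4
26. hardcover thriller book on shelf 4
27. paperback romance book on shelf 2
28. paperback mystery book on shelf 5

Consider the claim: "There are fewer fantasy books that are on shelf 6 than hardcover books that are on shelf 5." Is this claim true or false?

False

|fantasy books on shelf 6| = 1.
|hardcover books on shelf 5| = 1.
The claim requires 1 < 1, which does not hold.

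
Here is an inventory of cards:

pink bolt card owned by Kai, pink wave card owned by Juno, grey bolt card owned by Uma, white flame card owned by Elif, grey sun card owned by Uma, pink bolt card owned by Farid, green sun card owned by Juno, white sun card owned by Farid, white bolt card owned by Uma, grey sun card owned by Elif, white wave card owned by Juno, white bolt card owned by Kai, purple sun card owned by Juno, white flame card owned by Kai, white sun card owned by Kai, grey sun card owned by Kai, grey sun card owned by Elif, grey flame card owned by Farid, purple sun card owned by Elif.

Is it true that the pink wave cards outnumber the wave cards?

False

|pink wave cards| = 1.
|wave cards| = 2.
The claim requires 1 > 2, which does not hold.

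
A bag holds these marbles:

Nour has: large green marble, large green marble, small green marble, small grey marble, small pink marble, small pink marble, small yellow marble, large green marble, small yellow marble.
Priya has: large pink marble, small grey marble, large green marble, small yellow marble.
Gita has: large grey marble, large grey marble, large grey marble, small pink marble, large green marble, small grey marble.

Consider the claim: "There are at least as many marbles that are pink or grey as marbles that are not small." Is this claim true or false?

True

|marbles that are pink or grey| = 10.
|marbles that are not small| = 9.
The claim requires 10 ≥ 9, which holds.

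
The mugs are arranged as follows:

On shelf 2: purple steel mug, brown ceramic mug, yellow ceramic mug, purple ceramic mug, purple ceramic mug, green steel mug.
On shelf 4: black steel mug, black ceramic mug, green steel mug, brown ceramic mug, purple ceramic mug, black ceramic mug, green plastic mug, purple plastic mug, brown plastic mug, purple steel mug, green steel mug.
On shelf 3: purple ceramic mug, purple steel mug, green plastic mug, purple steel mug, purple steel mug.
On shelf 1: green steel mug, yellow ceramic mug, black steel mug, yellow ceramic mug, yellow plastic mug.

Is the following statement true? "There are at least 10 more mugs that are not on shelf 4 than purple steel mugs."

mugs that are not on shelf 4: 16.
purple steel mugs: 5.
The claim requires 16 − 5 = 11 ≥ 10, which holds.

True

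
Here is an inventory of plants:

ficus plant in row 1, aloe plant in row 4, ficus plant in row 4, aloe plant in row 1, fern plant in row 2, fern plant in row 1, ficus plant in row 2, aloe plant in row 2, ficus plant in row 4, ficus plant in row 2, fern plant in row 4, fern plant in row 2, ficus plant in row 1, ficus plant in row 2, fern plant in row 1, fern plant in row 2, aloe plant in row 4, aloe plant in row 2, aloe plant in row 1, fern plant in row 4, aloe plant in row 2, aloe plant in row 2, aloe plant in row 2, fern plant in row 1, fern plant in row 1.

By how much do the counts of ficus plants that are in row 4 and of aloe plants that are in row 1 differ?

0

ficus plants in row 4: 2. aloe plants in row 1: 2.
|2 − 2| = 2 − 2 = 0.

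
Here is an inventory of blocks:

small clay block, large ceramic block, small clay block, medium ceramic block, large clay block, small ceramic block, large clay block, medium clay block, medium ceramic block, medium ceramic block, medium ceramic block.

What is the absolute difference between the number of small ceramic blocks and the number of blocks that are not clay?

5

small ceramic blocks: 1. blocks that are not clay: 6.
|1 − 6| = 6 − 1 = 5.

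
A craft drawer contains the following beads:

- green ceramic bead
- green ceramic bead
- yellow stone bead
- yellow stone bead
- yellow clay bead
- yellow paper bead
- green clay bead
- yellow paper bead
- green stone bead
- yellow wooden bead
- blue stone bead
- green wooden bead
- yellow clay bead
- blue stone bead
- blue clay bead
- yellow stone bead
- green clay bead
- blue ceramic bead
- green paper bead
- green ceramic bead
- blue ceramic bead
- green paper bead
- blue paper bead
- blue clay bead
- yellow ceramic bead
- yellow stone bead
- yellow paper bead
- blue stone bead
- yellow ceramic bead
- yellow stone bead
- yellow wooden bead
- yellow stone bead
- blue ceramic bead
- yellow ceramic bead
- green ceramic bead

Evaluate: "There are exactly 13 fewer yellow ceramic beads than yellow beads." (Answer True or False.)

True

There are 3 yellow ceramic beads.
There are 16 yellow beads.
The claim requires 16 − 3 (= 13) to equal 13, which holds.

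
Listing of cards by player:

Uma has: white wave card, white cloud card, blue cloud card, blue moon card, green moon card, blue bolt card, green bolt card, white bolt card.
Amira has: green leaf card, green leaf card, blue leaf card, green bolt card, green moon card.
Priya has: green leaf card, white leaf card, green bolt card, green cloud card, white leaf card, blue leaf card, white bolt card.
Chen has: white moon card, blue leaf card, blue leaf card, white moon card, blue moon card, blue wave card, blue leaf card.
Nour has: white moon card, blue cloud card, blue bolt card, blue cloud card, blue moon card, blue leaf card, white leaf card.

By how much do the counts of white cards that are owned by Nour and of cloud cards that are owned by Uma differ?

0

white cards owned by Nour: 2. cloud cards owned by Uma: 2.
|2 − 2| = 2 − 2 = 0.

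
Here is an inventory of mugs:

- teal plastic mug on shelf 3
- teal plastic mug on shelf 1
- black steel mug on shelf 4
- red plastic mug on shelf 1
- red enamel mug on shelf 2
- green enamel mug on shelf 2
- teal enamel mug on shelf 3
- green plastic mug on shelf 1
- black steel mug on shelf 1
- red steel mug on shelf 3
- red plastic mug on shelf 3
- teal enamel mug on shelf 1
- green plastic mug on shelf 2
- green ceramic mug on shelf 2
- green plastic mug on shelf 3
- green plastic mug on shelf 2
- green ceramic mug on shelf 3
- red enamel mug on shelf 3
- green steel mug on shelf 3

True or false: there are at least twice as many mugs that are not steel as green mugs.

|mugs that are not steel| = 15.
|green mugs| = 8.
The claim requires 15 ≥ 2 × 8 = 16, which does not hold.

False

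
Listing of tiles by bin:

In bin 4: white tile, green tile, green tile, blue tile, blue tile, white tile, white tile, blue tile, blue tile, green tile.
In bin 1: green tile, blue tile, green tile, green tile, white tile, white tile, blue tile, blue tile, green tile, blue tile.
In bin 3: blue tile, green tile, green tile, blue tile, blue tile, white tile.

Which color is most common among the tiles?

blue

Counts by color: blue 11, green 9, white 6.
The maximum is 11, held uniquely by blue.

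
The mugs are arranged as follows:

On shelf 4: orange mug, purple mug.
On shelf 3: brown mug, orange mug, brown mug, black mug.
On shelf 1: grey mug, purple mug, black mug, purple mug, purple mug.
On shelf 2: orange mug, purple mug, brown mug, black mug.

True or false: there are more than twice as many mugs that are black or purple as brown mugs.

There are 8 mugs that are black or purple.
There are 3 brown mugs.
The claim requires 8 > 2 × 3 = 6, which holds.

True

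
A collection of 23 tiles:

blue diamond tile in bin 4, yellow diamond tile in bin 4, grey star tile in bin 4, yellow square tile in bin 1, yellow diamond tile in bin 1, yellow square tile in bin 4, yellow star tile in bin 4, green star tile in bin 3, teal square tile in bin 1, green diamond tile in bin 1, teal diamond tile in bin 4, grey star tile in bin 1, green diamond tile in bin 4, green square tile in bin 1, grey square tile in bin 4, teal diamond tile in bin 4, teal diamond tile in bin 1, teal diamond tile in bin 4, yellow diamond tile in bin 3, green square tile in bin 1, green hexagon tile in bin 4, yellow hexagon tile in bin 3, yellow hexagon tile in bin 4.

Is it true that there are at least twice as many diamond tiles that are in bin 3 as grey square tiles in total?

False

|diamond tiles in bin 3| = 1.
|grey square tiles| = 1.
The claim requires 1 ≥ 2 × 1 = 2, which does not hold.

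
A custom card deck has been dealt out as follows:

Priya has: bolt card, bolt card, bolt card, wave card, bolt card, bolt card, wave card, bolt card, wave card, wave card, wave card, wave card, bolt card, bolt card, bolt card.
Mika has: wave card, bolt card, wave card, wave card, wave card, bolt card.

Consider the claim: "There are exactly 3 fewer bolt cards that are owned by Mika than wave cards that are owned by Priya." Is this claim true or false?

False

|bolt cards owned by Mika| = 2.
|wave cards owned by Priya| = 6.
The claim requires 6 − 2 (= 4) to equal 3, which does not hold.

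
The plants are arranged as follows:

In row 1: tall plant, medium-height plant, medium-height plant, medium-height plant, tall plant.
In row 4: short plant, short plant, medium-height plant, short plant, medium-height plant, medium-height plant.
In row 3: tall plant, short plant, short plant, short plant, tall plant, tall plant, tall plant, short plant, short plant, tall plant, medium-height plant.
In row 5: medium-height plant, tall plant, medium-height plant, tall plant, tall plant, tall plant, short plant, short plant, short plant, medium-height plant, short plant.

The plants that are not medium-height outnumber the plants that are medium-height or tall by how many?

plants that are not medium-height: 23.
plants that are medium-height or tall: 21.
23 − 21 = 2.

2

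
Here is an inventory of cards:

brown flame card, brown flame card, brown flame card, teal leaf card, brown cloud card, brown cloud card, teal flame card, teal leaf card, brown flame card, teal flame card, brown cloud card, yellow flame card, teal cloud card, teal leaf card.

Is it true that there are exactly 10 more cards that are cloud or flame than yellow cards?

|cards that are cloud or flame| = 11.
|yellow cards| = 1.
The claim requires 11 − 1 (= 10) to equal 10, which holds.

True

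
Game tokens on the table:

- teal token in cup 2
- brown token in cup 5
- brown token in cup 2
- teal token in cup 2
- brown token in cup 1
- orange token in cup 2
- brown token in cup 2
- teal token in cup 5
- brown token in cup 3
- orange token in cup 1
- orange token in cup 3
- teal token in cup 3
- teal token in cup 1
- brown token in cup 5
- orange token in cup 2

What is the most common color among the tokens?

Counts by color: brown 6, teal 5, orange 4.
The maximum is 6, held uniquely by brown.

brown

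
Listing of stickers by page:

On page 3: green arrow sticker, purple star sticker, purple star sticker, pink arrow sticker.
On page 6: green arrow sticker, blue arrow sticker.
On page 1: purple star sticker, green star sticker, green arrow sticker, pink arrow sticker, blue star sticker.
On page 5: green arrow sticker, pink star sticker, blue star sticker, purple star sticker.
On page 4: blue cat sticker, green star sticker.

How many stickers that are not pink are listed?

14

Total stickers: 17; with the excluded value: 3; remaining 17 − 3 = 14.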